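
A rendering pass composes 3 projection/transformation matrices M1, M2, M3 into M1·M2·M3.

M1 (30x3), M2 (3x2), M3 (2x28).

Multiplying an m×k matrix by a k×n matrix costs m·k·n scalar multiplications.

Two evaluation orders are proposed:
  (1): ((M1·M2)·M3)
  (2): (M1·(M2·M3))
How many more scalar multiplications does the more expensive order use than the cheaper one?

Order (1) = ((M1·M2)·M3): (M1·M2): 30×3 by 3×2 → 30×2, cost 30·3·2 = 180; ((M1·M2)·M3): 30×2 by 2×28 → 30×28, cost 30·2·28 = 1680; cumulative 1860. Total 1860.
Order (2) = (M1·(M2·M3)): (M2·M3): 3×2 by 2×28 → 3×28, cost 3·2·28 = 168; (M1·(M2·M3)): 30×3 by 3×28 → 30×28, cost 30·3·28 = 2520; cumulative 2688. Total 2688.
Difference: |1860 − 2688| = 828.

828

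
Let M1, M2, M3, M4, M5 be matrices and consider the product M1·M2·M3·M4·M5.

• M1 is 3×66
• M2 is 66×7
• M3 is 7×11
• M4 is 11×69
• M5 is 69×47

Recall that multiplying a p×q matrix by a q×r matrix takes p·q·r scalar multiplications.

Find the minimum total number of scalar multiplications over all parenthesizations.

Adjacent pairs: M1M2 = 3·66·7 = 1386; M2M3 = 66·7·11 = 5082; M3M4 = 7·11·69 = 5313; M4M5 = 11·69·47 = 35673.
Length 3: M1..M3: k=1: 0+5082+3·66·11=7260; k=2: 1386+0+3·7·11=1617 → min 1617 | M2..M4: k=2: 0+5313+66·7·69=37191; k=3: 5082+0+66·11·69=55176 → min 37191 | M3..M5: k=3: 0+35673+7·11·47=39292; k=4: 5313+0+7·69·47=28014 → min 28014.
Length 4: M1..M4: k=1: 0+37191+3·66·69=50853; k=2: 1386+5313+3·7·69=8148; k=3: 1617+0+3·11·69=3894 → min 3894 | M2..M5: k=2: 0+28014+66·7·47=49728; k=3: 5082+35673+66·11·47=74877; k=4: 37191+0+66·69·47=251229 → min 49728.
Length 5: M1..M5: k=1: 0+49728+3·66·47=59034; k=2: 1386+28014+3·7·47=30387; k=3: 1617+35673+3·11·47=38841; k=4: 3894+0+3·69·47=13623 → min 13623.
Optimal order: ((((M1·M2)·M3)·M4)·M5) with cost 13623.

13623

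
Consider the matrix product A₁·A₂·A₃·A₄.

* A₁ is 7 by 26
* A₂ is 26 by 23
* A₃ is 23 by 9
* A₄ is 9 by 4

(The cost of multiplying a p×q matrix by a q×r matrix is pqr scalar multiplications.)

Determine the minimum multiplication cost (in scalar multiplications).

Adjacent pairs: A₁A₂ = 7·26·23 = 4186; A₂A₃ = 26·23·9 = 5382; A₃A₄ = 23·9·4 = 828.
Length 3: A₁..A₃: k=1: 0+5382+7·26·9=7020; k=2: 4186+0+7·23·9=5635 → min 5635 | A₂..A₄: k=2: 0+828+26·23·4=3220; k=3: 5382+0+26·9·4=6318 → min 3220.
Length 4: A₁..A₄: k=1: 0+3220+7·26·4=3948; k=2: 4186+828+7·23·4=5658; k=3: 5635+0+7·9·4=5887 → min 3948.
Optimal order: (A₁·(A₂·(A₃·A₄))) with cost 3948.

3948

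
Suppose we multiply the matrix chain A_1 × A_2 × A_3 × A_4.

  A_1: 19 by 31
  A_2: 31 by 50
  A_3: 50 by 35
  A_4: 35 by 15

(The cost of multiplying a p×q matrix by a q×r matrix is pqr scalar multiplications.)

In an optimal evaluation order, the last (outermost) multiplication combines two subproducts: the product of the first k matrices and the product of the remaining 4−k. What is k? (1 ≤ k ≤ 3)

1

Adjacent pairs: A_1A_2 = 19·31·50 = 29450; A_2A_3 = 31·50·35 = 54250; A_3A_4 = 50·35·15 = 26250.
Length 3: A_1..A_3: k=1: 0+54250+19·31·35=74865; k=2: 29450+0+19·50·35=62700 → min 62700 | A_2..A_4: k=2: 0+26250+31·50·15=49500; k=3: 54250+0+31·35·15=70525 → min 49500.
Top-level splits: k=1: (A_1..A_1)·(A_2..A_4) → 0+49500+19·31·15 = 58335; k=2: (A_1..A_2)·(A_3..A_4) → 29450+26250+19·50·15 = 69950; k=3: (A_1..A_3)·(A_4..A_4) → 62700+0+19·35·15 = 72675.
Best split is after A_1, i.e. k = 1.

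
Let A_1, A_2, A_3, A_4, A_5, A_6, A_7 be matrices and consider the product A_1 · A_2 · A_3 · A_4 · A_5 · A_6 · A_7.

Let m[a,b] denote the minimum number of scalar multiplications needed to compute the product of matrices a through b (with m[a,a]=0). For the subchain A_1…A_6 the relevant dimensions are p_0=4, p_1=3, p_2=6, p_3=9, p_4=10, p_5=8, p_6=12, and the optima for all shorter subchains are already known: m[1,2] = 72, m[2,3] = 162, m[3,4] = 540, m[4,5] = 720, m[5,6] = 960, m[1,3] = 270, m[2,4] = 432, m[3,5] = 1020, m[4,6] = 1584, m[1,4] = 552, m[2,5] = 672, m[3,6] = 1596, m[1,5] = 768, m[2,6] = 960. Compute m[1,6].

m[1,6] = min over k∈[1,5] of m[1,k]+m[k+1,6]+p_{0}·p_k·p_{6}.
k=1: 0 + 960 + 4·3·12 = 1104; k=2: 72 + 1596 + 4·6·12 = 1956; k=3: 270 + 1584 + 4·9·12 = 2286; k=4: 552 + 960 + 4·10·12 = 1992; k=5: 768 + 0 + 4·8·12 = 1152.
Minimum: 1104 at k=1.

1104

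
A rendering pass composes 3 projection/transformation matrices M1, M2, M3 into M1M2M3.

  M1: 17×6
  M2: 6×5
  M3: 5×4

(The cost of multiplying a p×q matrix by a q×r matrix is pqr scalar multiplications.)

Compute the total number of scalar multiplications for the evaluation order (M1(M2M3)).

528

(M2M3): 6×5 by 5×4 → 6×4, cost 6·5·4 = 120
(M1(M2M3)): 17×6 by 6×4 → 17×4, cost 17·6·4 = 408; cumulative 528
Total: 528 scalar multiplications.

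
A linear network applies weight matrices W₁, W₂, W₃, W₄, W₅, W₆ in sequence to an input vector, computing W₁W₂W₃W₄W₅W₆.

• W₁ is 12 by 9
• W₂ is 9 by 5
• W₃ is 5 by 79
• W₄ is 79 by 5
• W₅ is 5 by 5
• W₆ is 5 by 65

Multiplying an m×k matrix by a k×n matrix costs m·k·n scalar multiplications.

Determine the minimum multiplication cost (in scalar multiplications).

6765

Adjacent pairs: W₁W₂ = 12·9·5 = 540; W₂W₃ = 9·5·79 = 3555; W₃W₄ = 5·79·5 = 1975; W₄W₅ = 79·5·5 = 1975; W₅W₆ = 5·5·65 = 1625.
Length 3: W₁..W₃: k=1: 0+3555+12·9·79=12087; k=2: 540+0+12·5·79=5280 → min 5280 | W₂..W₄: k=2: 0+1975+9·5·5=2200; k=3: 3555+0+9·79·5=7110 → min 2200 | W₃..W₅: k=3: 0+1975+5·79·5=3950; k=4: 1975+0+5·5·5=2100 → min 2100 | W₄..W₆: k=4: 0+1625+79·5·65=27300; k=5: 1975+0+79·5·65=27650 → min 27300.
Length 4: W₁..W₄: k=1: 0+2200+12·9·5=2740; k=2: 540+1975+12·5·5=2815; k=3: 5280+0+12·79·5=10020 → min 2740 | W₂..W₅: k=2: 0+2100+9·5·5=2325; k=3: 3555+1975+9·79·5=9085; k=4: 2200+0+9·5·5=2425 → min 2325 | W₃..W₆: k=3: 0+27300+5·79·65=52975; k=4: 1975+1625+5·5·65=5225; k=5: 2100+0+5·5·65=3725 → min 3725.
Length 5: W₁..W₅: k=1: 0+2325+12·9·5=2865; k=2: 540+2100+12·5·5=2940; k=3: 5280+1975+12·79·5=11995; k=4: 2740+0+12·5·5=3040 → min 2865 | W₂..W₆: k=2: 0+3725+9·5·65=6650; k=3: 3555+27300+9·79·65=77070; k=4: 2200+1625+9·5·65=6750; k=5: 2325+0+9·5·65=5250 → min 5250.
Length 6: W₁..W₆: k=1: 0+5250+12·9·65=12270; k=2: 540+3725+12·5·65=8165; k=3: 5280+27300+12·79·65=94200; k=4: 2740+1625+12·5·65=8265; k=5: 2865+0+12·5·65=6765 → min 6765.
Optimal order: ((W₁(W₂((W₃W₄)W₅)))W₆) with cost 6765.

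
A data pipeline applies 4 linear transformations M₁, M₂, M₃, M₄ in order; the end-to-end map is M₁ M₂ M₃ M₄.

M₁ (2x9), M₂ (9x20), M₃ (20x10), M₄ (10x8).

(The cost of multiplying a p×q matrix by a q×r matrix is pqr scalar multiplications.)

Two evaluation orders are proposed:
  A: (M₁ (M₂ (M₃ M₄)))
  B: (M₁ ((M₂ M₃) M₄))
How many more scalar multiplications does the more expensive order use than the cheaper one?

520

Order A = (M₁ (M₂ (M₃ M₄))): (M₃ M₄): 20×10 by 10×8 → 20×8, cost 20·10·8 = 1600; (M₂ (M₃ M₄)): 9×20 by 20×8 → 9×8, cost 9·20·8 = 1440; cumulative 3040; (M₁ (M₂ (M₃ M₄))): 2×9 by 9×8 → 2×8, cost 2·9·8 = 144; cumulative 3184. Total 3184.
Order B = (M₁ ((M₂ M₃) M₄)): (M₂ M₃): 9×20 by 20×10 → 9×10, cost 9·20·10 = 1800; ((M₂ M₃) M₄): 9×10 by 10×8 → 9×8, cost 9·10·8 = 720; cumulative 2520; (M₁ ((M₂ M₃) M₄)): 2×9 by 9×8 → 2×8, cost 2·9·8 = 144; cumulative 2664. Total 2664.
Difference: |3184 − 2664| = 520.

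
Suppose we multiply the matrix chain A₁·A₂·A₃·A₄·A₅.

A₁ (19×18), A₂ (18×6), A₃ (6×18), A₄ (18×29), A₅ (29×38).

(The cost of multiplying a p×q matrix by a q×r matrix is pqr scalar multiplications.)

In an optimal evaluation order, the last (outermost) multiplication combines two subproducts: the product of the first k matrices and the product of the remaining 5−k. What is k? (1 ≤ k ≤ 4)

Adjacent pairs: A₁A₂ = 19·18·6 = 2052; A₂A₃ = 18·6·18 = 1944; A₃A₄ = 6·18·29 = 3132; A₄A₅ = 18·29·38 = 19836.
Length 3: A₁..A₃: k=1: 0+1944+19·18·18=8100; k=2: 2052+0+19·6·18=4104 → min 4104 | A₂..A₄: k=2: 0+3132+18·6·29=6264; k=3: 1944+0+18·18·29=11340 → min 6264 | A₃..A₅: k=3: 0+19836+6·18·38=23940; k=4: 3132+0+6·29·38=9744 → min 9744.
Length 4: A₁..A₄: k=1: 0+6264+19·18·29=16182; k=2: 2052+3132+19·6·29=8490; k=3: 4104+0+19·18·29=14022 → min 8490 | A₂..A₅: k=2: 0+9744+18·6·38=13848; k=3: 1944+19836+18·18·38=34092; k=4: 6264+0+18·29·38=26100 → min 13848.
Top-level splits: k=1: (A₁..A₁)·(A₂..A₅) → 0+13848+19·18·38 = 26844; k=2: (A₁..A₂)·(A₃..A₅) → 2052+9744+19·6·38 = 16128; k=3: (A₁..A₃)·(A₄..A₅) → 4104+19836+19·18·38 = 36936; k=4: (A₁..A₄)·(A₅..A₅) → 8490+0+19·29·38 = 29428.
Best split is after A₂, i.e. k = 2.

2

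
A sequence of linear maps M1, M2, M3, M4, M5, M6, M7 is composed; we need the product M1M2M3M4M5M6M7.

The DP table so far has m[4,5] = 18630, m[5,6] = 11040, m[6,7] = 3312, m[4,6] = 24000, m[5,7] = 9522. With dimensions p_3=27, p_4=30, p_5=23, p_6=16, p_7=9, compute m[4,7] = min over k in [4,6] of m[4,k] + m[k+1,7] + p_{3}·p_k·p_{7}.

m[4,7] = min over k∈[4,6] of m[4,k]+m[k+1,7]+p_{3}·p_k·p_{7}.
k=4: 0 + 9522 + 27·30·9 = 16812; k=5: 18630 + 3312 + 27·23·9 = 27531; k=6: 24000 + 0 + 27·16·9 = 27888.
Minimum: 16812 at k=4.

16812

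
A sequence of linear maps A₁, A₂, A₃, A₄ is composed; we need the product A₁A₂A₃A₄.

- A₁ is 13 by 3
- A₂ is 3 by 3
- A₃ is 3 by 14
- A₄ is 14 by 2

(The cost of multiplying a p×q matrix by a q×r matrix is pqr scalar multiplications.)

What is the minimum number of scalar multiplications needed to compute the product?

Adjacent pairs: A₁A₂ = 13·3·3 = 117; A₂A₃ = 3·3·14 = 126; A₃A₄ = 3·14·2 = 84.
Length 3: A₁..A₃: k=1: 0+126+13·3·14=672; k=2: 117+0+13·3·14=663 → min 663 | A₂..A₄: k=2: 0+84+3·3·2=102; k=3: 126+0+3·14·2=210 → min 102.
Length 4: A₁..A₄: k=1: 0+102+13·3·2=180; k=2: 117+84+13·3·2=279; k=3: 663+0+13·14·2=1027 → min 180.
Optimal order: (A₁(A₂(A₃A₄))) with cost 180.

180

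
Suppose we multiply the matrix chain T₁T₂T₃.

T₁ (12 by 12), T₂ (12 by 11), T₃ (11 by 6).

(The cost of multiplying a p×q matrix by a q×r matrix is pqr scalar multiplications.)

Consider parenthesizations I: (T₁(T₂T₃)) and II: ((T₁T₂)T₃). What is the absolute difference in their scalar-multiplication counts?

Order I = (T₁(T₂T₃)): (T₂T₃): 12×11 by 11×6 → 12×6, cost 12·11·6 = 792; (T₁(T₂T₃)): 12×12 by 12×6 → 12×6, cost 12·12·6 = 864; cumulative 1656. Total 1656.
Order II = ((T₁T₂)T₃): (T₁T₂): 12×12 by 12×11 → 12×11, cost 12·12·11 = 1584; ((T₁T₂)T₃): 12×11 by 11×6 → 12×6, cost 12·11·6 = 792; cumulative 2376. Total 2376.
Difference: |1656 − 2376| = 720.

720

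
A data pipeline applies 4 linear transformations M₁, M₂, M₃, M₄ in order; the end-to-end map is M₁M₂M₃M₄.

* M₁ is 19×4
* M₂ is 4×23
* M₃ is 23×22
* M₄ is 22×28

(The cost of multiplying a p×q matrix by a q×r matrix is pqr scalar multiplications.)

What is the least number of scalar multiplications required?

6616

Adjacent pairs: M₁M₂ = 19·4·23 = 1748; M₂M₃ = 4·23·22 = 2024; M₃M₄ = 23·22·28 = 14168.
Length 3: M₁..M₃: k=1: 0+2024+19·4·22=3696; k=2: 1748+0+19·23·22=11362 → min 3696 | M₂..M₄: k=2: 0+14168+4·23·28=16744; k=3: 2024+0+4·22·28=4488 → min 4488.
Length 4: M₁..M₄: k=1: 0+4488+19·4·28=6616; k=2: 1748+14168+19·23·28=28152; k=3: 3696+0+19·22·28=15400 → min 6616.
Optimal order: (M₁((M₂M₃)M₄)) with cost 6616.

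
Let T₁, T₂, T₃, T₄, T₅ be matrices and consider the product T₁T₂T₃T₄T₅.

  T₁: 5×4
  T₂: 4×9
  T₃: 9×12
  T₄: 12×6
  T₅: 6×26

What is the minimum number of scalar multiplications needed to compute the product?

1620

Adjacent pairs: T₁T₂ = 5·4·9 = 180; T₂T₃ = 4·9·12 = 432; T₃T₄ = 9·12·6 = 648; T₄T₅ = 12·6·26 = 1872.
Length 3: T₁..T₃: k=1: 0+432+5·4·12=672; k=2: 180+0+5·9·12=720 → min 672 | T₂..T₄: k=2: 0+648+4·9·6=864; k=3: 432+0+4·12·6=720 → min 720 | T₃..T₅: k=3: 0+1872+9·12·26=4680; k=4: 648+0+9·6·26=2052 → min 2052.
Length 4: T₁..T₄: k=1: 0+720+5·4·6=840; k=2: 180+648+5·9·6=1098; k=3: 672+0+5·12·6=1032 → min 840 | T₂..T₅: k=2: 0+2052+4·9·26=2988; k=3: 432+1872+4·12·26=3552; k=4: 720+0+4·6·26=1344 → min 1344.
Length 5: T₁..T₅: k=1: 0+1344+5·4·26=1864; k=2: 180+2052+5·9·26=3402; k=3: 672+1872+5·12·26=4104; k=4: 840+0+5·6·26=1620 → min 1620.
Optimal order: ((T₁((T₂T₃)T₄))T₅) with cost 1620.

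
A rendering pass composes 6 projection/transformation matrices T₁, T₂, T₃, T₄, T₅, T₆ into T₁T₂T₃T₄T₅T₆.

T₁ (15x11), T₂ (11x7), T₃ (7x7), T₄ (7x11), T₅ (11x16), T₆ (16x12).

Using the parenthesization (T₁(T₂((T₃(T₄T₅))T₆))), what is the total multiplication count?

(T₄T₅): 7×11 by 11×16 → 7×16, cost 7·11·16 = 1232
(T₃(T₄T₅)): 7×7 by 7×16 → 7×16, cost 7·7·16 = 784; cumulative 2016
((T₃(T₄T₅))T₆): 7×16 by 16×12 → 7×12, cost 7·16·12 = 1344; cumulative 3360
(T₂((T₃(T₄T₅))T₆)): 11×7 by 7×12 → 11×12, cost 11·7·12 = 924; cumulative 4284
(T₁(T₂((T₃(T₄T₅))T₆))): 15×11 by 11×12 → 15×12, cost 15·11·12 = 1980; cumulative 6264
Total: 6264 scalar multiplications.

6264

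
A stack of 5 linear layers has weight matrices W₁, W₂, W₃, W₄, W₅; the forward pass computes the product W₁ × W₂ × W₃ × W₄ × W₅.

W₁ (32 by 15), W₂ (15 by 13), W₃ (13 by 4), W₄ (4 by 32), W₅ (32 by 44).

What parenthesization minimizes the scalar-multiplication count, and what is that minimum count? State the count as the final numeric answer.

13964

Adjacent pairs: W₁W₂ = 32·15·13 = 6240; W₂W₃ = 15·13·4 = 780; W₃W₄ = 13·4·32 = 1664; W₄W₅ = 4·32·44 = 5632.
Length 3: W₁..W₃: k=1: 0+780+32·15·4=2700; k=2: 6240+0+32·13·4=7904 → min 2700 | W₂..W₄: k=2: 0+1664+15·13·32=7904; k=3: 780+0+15·4·32=2700 → min 2700 | W₃..W₅: k=3: 0+5632+13·4·44=7920; k=4: 1664+0+13·32·44=19968 → min 7920.
Length 4: W₁..W₄: k=1: 0+2700+32·15·32=18060; k=2: 6240+1664+32·13·32=21216; k=3: 2700+0+32·4·32=6796 → min 6796 | W₂..W₅: k=2: 0+7920+15·13·44=16500; k=3: 780+5632+15·4·44=9052; k=4: 2700+0+15·32·44=23820 → min 9052.
Length 5: W₁..W₅: k=1: 0+9052+32·15·44=30172; k=2: 6240+7920+32·13·44=32464; k=3: 2700+5632+32·4·44=13964; k=4: 6796+0+32·32·44=51852 → min 13964.
Optimal parenthesization: ((W₁ × (W₂ × W₃)) × (W₄ × W₅)) with cost 13964.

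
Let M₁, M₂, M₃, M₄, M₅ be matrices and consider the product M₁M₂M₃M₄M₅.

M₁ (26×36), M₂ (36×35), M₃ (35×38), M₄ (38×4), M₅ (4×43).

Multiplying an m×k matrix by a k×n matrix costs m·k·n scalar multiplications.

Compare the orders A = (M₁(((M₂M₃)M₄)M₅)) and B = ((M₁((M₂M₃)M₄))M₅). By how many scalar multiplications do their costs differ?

Order A = (M₁(((M₂M₃)M₄)M₅)): (M₂M₃): 36×35 by 35×38 → 36×38, cost 36·35·38 = 47880; ((M₂M₃)M₄): 36×38 by 38×4 → 36×4, cost 36·38·4 = 5472; cumulative 53352; (((M₂M₃)M₄)M₅): 36×4 by 4×43 → 36×43, cost 36·4·43 = 6192; cumulative 59544; (M₁(((M₂M₃)M₄)M₅)): 26×36 by 36×43 → 26×43, cost 26·36·43 = 40248; cumulative 99792. Total 99792.
Order B = ((M₁((M₂M₃)M₄))M₅): (M₂M₃): 36×35 by 35×38 → 36×38, cost 36·35·38 = 47880; ((M₂M₃)M₄): 36×38 by 38×4 → 36×4, cost 36·38·4 = 5472; cumulative 53352; (M₁((M₂M₃)M₄)): 26×36 by 36×4 → 26×4, cost 26·36·4 = 3744; cumulative 57096; ((M₁((M₂M₃)M₄))M₅): 26×4 by 4×43 → 26×43, cost 26·4·43 = 4472; cumulative 61568. Total 61568.
Difference: |99792 − 61568| = 38224.

38224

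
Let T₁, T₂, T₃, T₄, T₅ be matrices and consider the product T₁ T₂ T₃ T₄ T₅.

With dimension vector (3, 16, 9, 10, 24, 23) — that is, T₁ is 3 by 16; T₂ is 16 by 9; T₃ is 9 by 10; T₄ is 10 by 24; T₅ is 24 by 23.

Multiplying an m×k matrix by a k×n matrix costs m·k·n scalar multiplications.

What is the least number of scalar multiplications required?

Adjacent pairs: T₁T₂ = 3·16·9 = 432; T₂T₃ = 16·9·10 = 1440; T₃T₄ = 9·10·24 = 2160; T₄T₅ = 10·24·23 = 5520.
Length 3: T₁..T₃: k=1: 0+1440+3·16·10=1920; k=2: 432+0+3·9·10=702 → min 702 | T₂..T₄: k=2: 0+2160+16·9·24=5616; k=3: 1440+0+16·10·24=5280 → min 5280 | T₃..T₅: k=3: 0+5520+9·10·23=7590; k=4: 2160+0+9·24·23=7128 → min 7128.
Length 4: T₁..T₄: k=1: 0+5280+3·16·24=6432; k=2: 432+2160+3·9·24=3240; k=3: 702+0+3·10·24=1422 → min 1422 | T₂..T₅: k=2: 0+7128+16·9·23=10440; k=3: 1440+5520+16·10·23=10640; k=4: 5280+0+16·24·23=14112 → min 10440.
Length 5: T₁..T₅: k=1: 0+10440+3·16·23=11544; k=2: 432+7128+3·9·23=8181; k=3: 702+5520+3·10·23=6912; k=4: 1422+0+3·24·23=3078 → min 3078.
Optimal order: ((((T₁ T₂) T₃) T₄) T₅) with cost 3078.

3078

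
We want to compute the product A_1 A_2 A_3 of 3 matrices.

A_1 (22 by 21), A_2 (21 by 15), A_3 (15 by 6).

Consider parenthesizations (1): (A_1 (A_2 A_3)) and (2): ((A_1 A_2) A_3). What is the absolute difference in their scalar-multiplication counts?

Order (1) = (A_1 (A_2 A_3)): (A_2 A_3): 21×15 by 15×6 → 21×6, cost 21·15·6 = 1890; (A_1 (A_2 A_3)): 22×21 by 21×6 → 22×6, cost 22·21·6 = 2772; cumulative 4662. Total 4662.
Order (2) = ((A_1 A_2) A_3): (A_1 A_2): 22×21 by 21×15 → 22×15, cost 22·21·15 = 6930; ((A_1 A_2) A_3): 22×15 by 15×6 → 22×6, cost 22·15·6 = 1980; cumulative 8910. Total 8910.
Difference: |4662 − 8910| = 4248.

4248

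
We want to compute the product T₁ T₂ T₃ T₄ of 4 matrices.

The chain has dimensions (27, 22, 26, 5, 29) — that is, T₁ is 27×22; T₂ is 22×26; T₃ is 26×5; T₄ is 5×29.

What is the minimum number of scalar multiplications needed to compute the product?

9745

Adjacent pairs: T₁T₂ = 27·22·26 = 15444; T₂T₃ = 22·26·5 = 2860; T₃T₄ = 26·5·29 = 3770.
Length 3: T₁..T₃: k=1: 0+2860+27·22·5=5830; k=2: 15444+0+27·26·5=18954 → min 5830 | T₂..T₄: k=2: 0+3770+22·26·29=20358; k=3: 2860+0+22·5·29=6050 → min 6050.
Length 4: T₁..T₄: k=1: 0+6050+27·22·29=23276; k=2: 15444+3770+27·26·29=39572; k=3: 5830+0+27·5·29=9745 → min 9745.
Optimal order: ((T₁ (T₂ T₃)) T₄) with cost 9745.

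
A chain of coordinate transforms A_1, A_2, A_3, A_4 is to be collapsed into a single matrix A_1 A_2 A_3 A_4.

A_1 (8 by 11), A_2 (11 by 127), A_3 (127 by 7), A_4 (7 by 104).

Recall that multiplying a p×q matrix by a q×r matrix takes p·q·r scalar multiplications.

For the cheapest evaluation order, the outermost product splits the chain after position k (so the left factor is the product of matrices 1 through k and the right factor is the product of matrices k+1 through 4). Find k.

3

Adjacent pairs: A_1A_2 = 8·11·127 = 11176; A_2A_3 = 11·127·7 = 9779; A_3A_4 = 127·7·104 = 92456.
Length 3: A_1..A_3: k=1: 0+9779+8·11·7=10395; k=2: 11176+0+8·127·7=18288 → min 10395 | A_2..A_4: k=2: 0+92456+11·127·104=237744; k=3: 9779+0+11·7·104=17787 → min 17787.
Top-level splits: k=1: (A_1..A_1)·(A_2..A_4) → 0+17787+8·11·104 = 26939; k=2: (A_1..A_2)·(A_3..A_4) → 11176+92456+8·127·104 = 209296; k=3: (A_1..A_3)·(A_4..A_4) → 10395+0+8·7·104 = 16219.
Best split is after A_3, i.e. k = 3.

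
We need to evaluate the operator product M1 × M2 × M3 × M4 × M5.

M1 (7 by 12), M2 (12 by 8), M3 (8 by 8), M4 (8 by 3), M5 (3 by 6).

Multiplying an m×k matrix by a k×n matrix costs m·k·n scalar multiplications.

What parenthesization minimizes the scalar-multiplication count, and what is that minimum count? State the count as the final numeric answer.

Adjacent pairs: M1M2 = 7·12·8 = 672; M2M3 = 12·8·8 = 768; M3M4 = 8·8·3 = 192; M4M5 = 8·3·6 = 144.
Length 3: M1..M3: k=1: 0+768+7·12·8=1440; k=2: 672+0+7·8·8=1120 → min 1120 | M2..M4: k=2: 0+192+12·8·3=480; k=3: 768+0+12·8·3=1056 → min 480 | M3..M5: k=3: 0+144+8·8·6=528; k=4: 192+0+8·3·6=336 → min 336.
Length 4: M1..M4: k=1: 0+480+7·12·3=732; k=2: 672+192+7·8·3=1032; k=3: 1120+0+7·8·3=1288 → min 732 | M2..M5: k=2: 0+336+12·8·6=912; k=3: 768+144+12·8·6=1488; k=4: 480+0+12·3·6=696 → min 696.
Length 5: M1..M5: k=1: 0+696+7·12·6=1200; k=2: 672+336+7·8·6=1344; k=3: 1120+144+7·8·6=1600; k=4: 732+0+7·3·6=858 → min 858.
Optimal parenthesization: ((M1 × (M2 × (M3 × M4))) × M5) with cost 858.

858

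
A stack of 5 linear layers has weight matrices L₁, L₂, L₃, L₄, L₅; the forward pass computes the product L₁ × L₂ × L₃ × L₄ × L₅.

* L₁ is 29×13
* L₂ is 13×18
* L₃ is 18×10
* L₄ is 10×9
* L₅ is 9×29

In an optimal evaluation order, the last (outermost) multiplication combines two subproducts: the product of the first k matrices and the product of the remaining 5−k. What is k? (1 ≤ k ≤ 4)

4

Adjacent pairs: L₁L₂ = 29·13·18 = 6786; L₂L₃ = 13·18·10 = 2340; L₃L₄ = 18·10·9 = 1620; L₄L₅ = 10·9·29 = 2610.
Length 3: L₁..L₃: k=1: 0+2340+29·13·10=6110; k=2: 6786+0+29·18·10=12006 → min 6110 | L₂..L₄: k=2: 0+1620+13·18·9=3726; k=3: 2340+0+13·10·9=3510 → min 3510 | L₃..L₅: k=3: 0+2610+18·10·29=7830; k=4: 1620+0+18·9·29=6318 → min 6318.
Length 4: L₁..L₄: k=1: 0+3510+29·13·9=6903; k=2: 6786+1620+29·18·9=13104; k=3: 6110+0+29·10·9=8720 → min 6903 | L₂..L₅: k=2: 0+6318+13·18·29=13104; k=3: 2340+2610+13·10·29=8720; k=4: 3510+0+13·9·29=6903 → min 6903.
Top-level splits: k=1: (L₁..L₁)·(L₂..L₅) → 0+6903+29·13·29 = 17836; k=2: (L₁..L₂)·(L₃..L₅) → 6786+6318+29·18·29 = 28242; k=3: (L₁..L₃)·(L₄..L₅) → 6110+2610+29·10·29 = 17130; k=4: (L₁..L₄)·(L₅..L₅) → 6903+0+29·9·29 = 14472.
Best split is after L₄, i.e. k = 4.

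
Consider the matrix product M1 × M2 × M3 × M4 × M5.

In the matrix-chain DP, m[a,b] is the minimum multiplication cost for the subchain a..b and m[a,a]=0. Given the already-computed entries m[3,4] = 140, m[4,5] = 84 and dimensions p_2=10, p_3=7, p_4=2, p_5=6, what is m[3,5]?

m[3,5] = min over k∈[3,4] of m[3,k]+m[k+1,5]+p_{2}·p_k·p_{5}.
k=3: 0 + 84 + 10·7·6 = 504; k=4: 140 + 0 + 10·2·6 = 260.
Minimum: 260 at k=4.

260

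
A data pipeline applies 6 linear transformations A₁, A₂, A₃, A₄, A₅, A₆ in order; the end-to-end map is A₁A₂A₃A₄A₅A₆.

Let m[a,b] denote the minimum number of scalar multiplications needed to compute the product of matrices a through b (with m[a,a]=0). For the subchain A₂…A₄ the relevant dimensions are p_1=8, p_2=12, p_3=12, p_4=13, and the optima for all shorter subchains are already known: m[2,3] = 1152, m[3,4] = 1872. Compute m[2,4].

2400

m[2,4] = min over k∈[2,3] of m[2,k]+m[k+1,4]+p_{1}·p_k·p_{4}.
k=2: 0 + 1872 + 8·12·13 = 3120; k=3: 1152 + 0 + 8·12·13 = 2400.
Minimum: 2400 at k=3.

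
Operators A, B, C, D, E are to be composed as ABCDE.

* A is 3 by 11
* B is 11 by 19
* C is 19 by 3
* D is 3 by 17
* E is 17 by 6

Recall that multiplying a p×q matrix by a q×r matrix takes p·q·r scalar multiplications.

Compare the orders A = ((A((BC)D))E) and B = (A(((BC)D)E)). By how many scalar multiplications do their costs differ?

Order A = ((A((BC)D))E): (BC): 11×19 by 19×3 → 11×3, cost 11·19·3 = 627; ((BC)D): 11×3 by 3×17 → 11×17, cost 11·3·17 = 561; cumulative 1188; (A((BC)D)): 3×11 by 11×17 → 3×17, cost 3·11·17 = 561; cumulative 1749; ((A((BC)D))E): 3×17 by 17×6 → 3×6, cost 3·17·6 = 306; cumulative 2055. Total 2055.
Order B = (A(((BC)D)E)): (BC): 11×19 by 19×3 → 11×3, cost 11·19·3 = 627; ((BC)D): 11×3 by 3×17 → 11×17, cost 11·3·17 = 561; cumulative 1188; (((BC)D)E): 11×17 by 17×6 → 11×6, cost 11·17·6 = 1122; cumulative 2310; (A(((BC)D)E)): 3×11 by 11×6 → 3×6, cost 3·11·6 = 198; cumulative 2508. Total 2508.
Difference: |2055 − 2508| = 453.

453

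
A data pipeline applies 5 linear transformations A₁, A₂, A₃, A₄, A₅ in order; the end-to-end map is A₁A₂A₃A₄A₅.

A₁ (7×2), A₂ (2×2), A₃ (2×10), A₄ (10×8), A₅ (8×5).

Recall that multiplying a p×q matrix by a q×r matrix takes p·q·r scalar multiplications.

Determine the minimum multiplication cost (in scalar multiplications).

330

Adjacent pairs: A₁A₂ = 7·2·2 = 28; A₂A₃ = 2·2·10 = 40; A₃A₄ = 2·10·8 = 160; A₄A₅ = 10·8·5 = 400.
Length 3: A₁..A₃: k=1: 0+40+7·2·10=180; k=2: 28+0+7·2·10=168 → min 168 | A₂..A₄: k=2: 0+160+2·2·8=192; k=3: 40+0+2·10·8=200 → min 192 | A₃..A₅: k=3: 0+400+2·10·5=500; k=4: 160+0+2·8·5=240 → min 240.
Length 4: A₁..A₄: k=1: 0+192+7·2·8=304; k=2: 28+160+7·2·8=300; k=3: 168+0+7·10·8=728 → min 300 | A₂..A₅: k=2: 0+240+2·2·5=260; k=3: 40+400+2·10·5=540; k=4: 192+0+2·8·5=272 → min 260.
Length 5: A₁..A₅: k=1: 0+260+7·2·5=330; k=2: 28+240+7·2·5=338; k=3: 168+400+7·10·5=918; k=4: 300+0+7·8·5=580 → min 330.
Optimal order: (A₁(A₂((A₃A₄)A₅))) with cost 330.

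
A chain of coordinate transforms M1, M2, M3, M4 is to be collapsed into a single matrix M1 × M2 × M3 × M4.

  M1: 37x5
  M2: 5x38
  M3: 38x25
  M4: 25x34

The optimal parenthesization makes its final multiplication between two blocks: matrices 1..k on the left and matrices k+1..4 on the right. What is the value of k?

1

Adjacent pairs: M1M2 = 37·5·38 = 7030; M2M3 = 5·38·25 = 4750; M3M4 = 38·25·34 = 32300.
Length 3: M1..M3: k=1: 0+4750+37·5·25=9375; k=2: 7030+0+37·38·25=42180 → min 9375 | M2..M4: k=2: 0+32300+5·38·34=38760; k=3: 4750+0+5·25·34=9000 → min 9000.
Top-level splits: k=1: (M1..M1)·(M2..M4) → 0+9000+37·5·34 = 15290; k=2: (M1..M2)·(M3..M4) → 7030+32300+37·38·34 = 87134; k=3: (M1..M3)·(M4..M4) → 9375+0+37·25·34 = 40825.
Best split is after M1, i.e. k = 1.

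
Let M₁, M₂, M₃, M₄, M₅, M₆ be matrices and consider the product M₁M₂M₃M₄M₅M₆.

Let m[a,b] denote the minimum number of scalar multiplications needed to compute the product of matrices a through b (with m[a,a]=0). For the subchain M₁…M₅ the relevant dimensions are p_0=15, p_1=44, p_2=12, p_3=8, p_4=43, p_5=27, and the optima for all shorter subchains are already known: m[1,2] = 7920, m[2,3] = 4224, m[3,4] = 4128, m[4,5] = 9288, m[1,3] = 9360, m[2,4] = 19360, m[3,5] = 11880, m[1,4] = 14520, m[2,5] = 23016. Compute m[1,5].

21888

m[1,5] = min over k∈[1,4] of m[1,k]+m[k+1,5]+p_{0}·p_k·p_{5}.
k=1: 0 + 23016 + 15·44·27 = 40836; k=2: 7920 + 11880 + 15·12·27 = 24660; k=3: 9360 + 9288 + 15·8·27 = 21888; k=4: 14520 + 0 + 15·43·27 = 31935.
Minimum: 21888 at k=3.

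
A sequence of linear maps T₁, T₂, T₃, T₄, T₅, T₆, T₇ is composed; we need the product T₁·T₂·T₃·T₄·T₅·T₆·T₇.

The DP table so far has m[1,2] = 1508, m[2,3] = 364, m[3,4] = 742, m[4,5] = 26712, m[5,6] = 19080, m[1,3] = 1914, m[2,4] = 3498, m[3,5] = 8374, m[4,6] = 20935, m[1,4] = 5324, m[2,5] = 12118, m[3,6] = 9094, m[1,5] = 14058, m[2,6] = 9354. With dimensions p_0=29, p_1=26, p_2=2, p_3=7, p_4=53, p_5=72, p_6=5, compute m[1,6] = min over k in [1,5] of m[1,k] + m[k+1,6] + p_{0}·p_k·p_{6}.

10892

m[1,6] = min over k∈[1,5] of m[1,k]+m[k+1,6]+p_{0}·p_k·p_{6}.
k=1: 0 + 9354 + 29·26·5 = 13124; k=2: 1508 + 9094 + 29·2·5 = 10892; k=3: 1914 + 20935 + 29·7·5 = 23864; k=4: 5324 + 19080 + 29·53·5 = 32089; k=5: 14058 + 0 + 29·72·5 = 24498.
Minimum: 10892 at k=2.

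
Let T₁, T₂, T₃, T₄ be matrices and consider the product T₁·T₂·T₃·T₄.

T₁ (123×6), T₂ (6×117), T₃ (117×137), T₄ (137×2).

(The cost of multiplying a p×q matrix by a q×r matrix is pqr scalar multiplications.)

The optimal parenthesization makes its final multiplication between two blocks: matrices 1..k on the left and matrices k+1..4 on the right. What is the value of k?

1

Adjacent pairs: T₁T₂ = 123·6·117 = 86346; T₂T₃ = 6·117·137 = 96174; T₃T₄ = 117·137·2 = 32058.
Length 3: T₁..T₃: k=1: 0+96174+123·6·137=197280; k=2: 86346+0+123·117·137=2057913 → min 197280 | T₂..T₄: k=2: 0+32058+6·117·2=33462; k=3: 96174+0+6·137·2=97818 → min 33462.
Top-level splits: k=1: (T₁..T₁)·(T₂..T₄) → 0+33462+123·6·2 = 34938; k=2: (T₁..T₂)·(T₃..T₄) → 86346+32058+123·117·2 = 147186; k=3: (T₁..T₃)·(T₄..T₄) → 197280+0+123·137·2 = 230982.
Best split is after T₁, i.e. k = 1.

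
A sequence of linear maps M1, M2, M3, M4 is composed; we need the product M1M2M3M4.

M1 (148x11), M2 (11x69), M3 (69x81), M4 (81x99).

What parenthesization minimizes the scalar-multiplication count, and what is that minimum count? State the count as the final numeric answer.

Adjacent pairs: M1M2 = 148·11·69 = 112332; M2M3 = 11·69·81 = 61479; M3M4 = 69·81·99 = 553311.
Length 3: M1..M3: k=1: 0+61479+148·11·81=193347; k=2: 112332+0+148·69·81=939504 → min 193347 | M2..M4: k=2: 0+553311+11·69·99=628452; k=3: 61479+0+11·81·99=149688 → min 149688.
Length 4: M1..M4: k=1: 0+149688+148·11·99=310860; k=2: 112332+553311+148·69·99=1676631; k=3: 193347+0+148·81·99=1380159 → min 310860.
Optimal parenthesization: (M1((M2M3)M4)) with cost 310860.

310860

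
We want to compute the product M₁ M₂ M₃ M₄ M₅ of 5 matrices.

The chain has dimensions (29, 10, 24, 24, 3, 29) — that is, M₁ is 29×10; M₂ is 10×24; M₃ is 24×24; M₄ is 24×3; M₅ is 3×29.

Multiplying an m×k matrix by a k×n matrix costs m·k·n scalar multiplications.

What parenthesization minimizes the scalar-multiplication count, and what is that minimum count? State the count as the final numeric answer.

5841

Adjacent pairs: M₁M₂ = 29·10·24 = 6960; M₂M₃ = 10·24·24 = 5760; M₃M₄ = 24·24·3 = 1728; M₄M₅ = 24·3·29 = 2088.
Length 3: M₁..M₃: k=1: 0+5760+29·10·24=12720; k=2: 6960+0+29·24·24=23664 → min 12720 | M₂..M₄: k=2: 0+1728+10·24·3=2448; k=3: 5760+0+10·24·3=6480 → min 2448 | M₃..M₅: k=3: 0+2088+24·24·29=18792; k=4: 1728+0+24·3·29=3816 → min 3816.
Length 4: M₁..M₄: k=1: 0+2448+29·10·3=3318; k=2: 6960+1728+29·24·3=10776; k=3: 12720+0+29·24·3=14808 → min 3318 | M₂..M₅: k=2: 0+3816+10·24·29=10776; k=3: 5760+2088+10·24·29=14808; k=4: 2448+0+10·3·29=3318 → min 3318.
Length 5: M₁..M₅: k=1: 0+3318+29·10·29=11728; k=2: 6960+3816+29·24·29=30960; k=3: 12720+2088+29·24·29=34992; k=4: 3318+0+29·3·29=5841 → min 5841.
Optimal parenthesization: ((M₁ (M₂ (M₃ M₄))) M₅) with cost 5841.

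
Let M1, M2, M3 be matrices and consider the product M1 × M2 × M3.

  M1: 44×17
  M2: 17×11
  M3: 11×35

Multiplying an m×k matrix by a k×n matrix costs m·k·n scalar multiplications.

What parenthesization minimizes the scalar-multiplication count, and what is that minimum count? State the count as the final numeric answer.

(M1 × (M2 × M3)): cost 32725.
((M1 × M2) × M3): cost 25168.
Optimal: ((M1 × M2) × M3) with cost 25168.

25168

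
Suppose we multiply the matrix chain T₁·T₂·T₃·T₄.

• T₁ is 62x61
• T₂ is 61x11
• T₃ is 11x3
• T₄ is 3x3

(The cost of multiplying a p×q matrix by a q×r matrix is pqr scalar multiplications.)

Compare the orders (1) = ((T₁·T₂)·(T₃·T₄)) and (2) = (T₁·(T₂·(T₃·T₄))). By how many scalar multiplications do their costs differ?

30289

Order (1) = ((T₁·T₂)·(T₃·T₄)): (T₁·T₂): 62×61 by 61×11 → 62×11, cost 62·61·11 = 41602; (T₃·T₄): 11×3 by 3×3 → 11×3, cost 11·3·3 = 99; ((T₁·T₂)·(T₃·T₄)): 62×11 by 11×3 → 62×3, cost 62·11·3 = 2046; cumulative 43747. Total 43747.
Order (2) = (T₁·(T₂·(T₃·T₄))): (T₃·T₄): 11×3 by 3×3 → 11×3, cost 11·3·3 = 99; (T₂·(T₃·T₄)): 61×11 by 11×3 → 61×3, cost 61·11·3 = 2013; cumulative 2112; (T₁·(T₂·(T₃·T₄))): 62×61 by 61×3 → 62×3, cost 62·61·3 = 11346; cumulative 13458. Total 13458.
Difference: |43747 − 13458| = 30289.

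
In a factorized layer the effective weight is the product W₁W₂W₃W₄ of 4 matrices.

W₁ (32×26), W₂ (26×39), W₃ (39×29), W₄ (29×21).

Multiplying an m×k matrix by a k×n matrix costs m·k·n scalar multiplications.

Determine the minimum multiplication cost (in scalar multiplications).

Adjacent pairs: W₁W₂ = 32·26·39 = 32448; W₂W₃ = 26·39·29 = 29406; W₃W₄ = 39·29·21 = 23751.
Length 3: W₁..W₃: k=1: 0+29406+32·26·29=53534; k=2: 32448+0+32·39·29=68640 → min 53534 | W₂..W₄: k=2: 0+23751+26·39·21=45045; k=3: 29406+0+26·29·21=45240 → min 45045.
Length 4: W₁..W₄: k=1: 0+45045+32·26·21=62517; k=2: 32448+23751+32·39·21=82407; k=3: 53534+0+32·29·21=73022 → min 62517.
Optimal order: (W₁(W₂(W₃W₄))) with cost 62517.

62517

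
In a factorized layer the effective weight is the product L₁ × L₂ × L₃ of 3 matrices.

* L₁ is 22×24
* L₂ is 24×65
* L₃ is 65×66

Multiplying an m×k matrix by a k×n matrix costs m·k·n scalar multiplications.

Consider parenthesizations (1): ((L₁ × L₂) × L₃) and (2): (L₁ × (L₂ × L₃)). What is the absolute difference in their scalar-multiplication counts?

Order (1) = ((L₁ × L₂) × L₃): (L₁ × L₂): 22×24 by 24×65 → 22×65, cost 22·24·65 = 34320; ((L₁ × L₂) × L₃): 22×65 by 65×66 → 22×66, cost 22·65·66 = 94380; cumulative 128700. Total 128700.
Order (2) = (L₁ × (L₂ × L₃)): (L₂ × L₃): 24×65 by 65×66 → 24×66, cost 24·65·66 = 102960; (L₁ × (L₂ × L₃)): 22×24 by 24×66 → 22×66, cost 22·24·66 = 34848; cumulative 137808. Total 137808.
Difference: |128700 − 137808| = 9108.

9108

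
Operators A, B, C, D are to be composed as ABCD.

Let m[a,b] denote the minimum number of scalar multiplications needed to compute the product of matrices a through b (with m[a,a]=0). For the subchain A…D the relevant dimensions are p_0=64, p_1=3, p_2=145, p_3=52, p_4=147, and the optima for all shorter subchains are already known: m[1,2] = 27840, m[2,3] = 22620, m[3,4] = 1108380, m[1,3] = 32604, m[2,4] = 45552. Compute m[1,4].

m[1,4] = min over k∈[1,3] of m[1,k]+m[k+1,4]+p_{0}·p_k·p_{4}.
k=1: 0 + 45552 + 64·3·147 = 73776; k=2: 27840 + 1108380 + 64·145·147 = 2500380; k=3: 32604 + 0 + 64·52·147 = 521820.
Minimum: 73776 at k=1.

73776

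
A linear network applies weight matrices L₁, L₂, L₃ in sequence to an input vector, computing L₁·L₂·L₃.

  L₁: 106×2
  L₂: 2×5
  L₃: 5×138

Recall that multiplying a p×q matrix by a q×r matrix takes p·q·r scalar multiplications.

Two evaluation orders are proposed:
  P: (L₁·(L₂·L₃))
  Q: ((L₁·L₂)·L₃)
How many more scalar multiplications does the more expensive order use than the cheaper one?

Order P = (L₁·(L₂·L₃)): (L₂·L₃): 2×5 by 5×138 → 2×138, cost 2·5·138 = 1380; (L₁·(L₂·L₃)): 106×2 by 2×138 → 106×138, cost 106·2·138 = 29256; cumulative 30636. Total 30636.
Order Q = ((L₁·L₂)·L₃): (L₁·L₂): 106×2 by 2×5 → 106×5, cost 106·2·5 = 1060; ((L₁·L₂)·L₃): 106×5 by 5×138 → 106×138, cost 106·5·138 = 73140; cumulative 74200. Total 74200.
Difference: |30636 − 74200| = 43564.

43564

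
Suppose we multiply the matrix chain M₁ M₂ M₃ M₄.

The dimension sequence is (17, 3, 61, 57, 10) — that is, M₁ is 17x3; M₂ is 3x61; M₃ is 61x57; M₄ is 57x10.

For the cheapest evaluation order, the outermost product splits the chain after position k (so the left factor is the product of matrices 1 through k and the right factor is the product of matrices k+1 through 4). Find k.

Adjacent pairs: M₁M₂ = 17·3·61 = 3111; M₂M₃ = 3·61·57 = 10431; M₃M₄ = 61·57·10 = 34770.
Length 3: M₁..M₃: k=1: 0+10431+17·3·57=13338; k=2: 3111+0+17·61·57=62220 → min 13338 | M₂..M₄: k=2: 0+34770+3·61·10=36600; k=3: 10431+0+3·57·10=12141 → min 12141.
Top-level splits: k=1: (M₁..M₁)·(M₂..M₄) → 0+12141+17·3·10 = 12651; k=2: (M₁..M₂)·(M₃..M₄) → 3111+34770+17·61·10 = 48251; k=3: (M₁..M₃)·(M₄..M₄) → 13338+0+17·57·10 = 23028.
Best split is after M₁, i.e. k = 1.

1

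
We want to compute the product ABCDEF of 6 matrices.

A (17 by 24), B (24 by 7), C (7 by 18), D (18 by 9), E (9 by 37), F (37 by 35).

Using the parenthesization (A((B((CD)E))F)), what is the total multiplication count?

(CD): 7×18 by 18×9 → 7×9, cost 7·18·9 = 1134
((CD)E): 7×9 by 9×37 → 7×37, cost 7·9·37 = 2331; cumulative 3465
(B((CD)E)): 24×7 by 7×37 → 24×37, cost 24·7·37 = 6216; cumulative 9681
((B((CD)E))F): 24×37 by 37×35 → 24×35, cost 24·37·35 = 31080; cumulative 40761
(A((B((CD)E))F)): 17×24 by 24×35 → 17×35, cost 17·24·35 = 14280; cumulative 55041
Total: 55041 scalar multiplications.

55041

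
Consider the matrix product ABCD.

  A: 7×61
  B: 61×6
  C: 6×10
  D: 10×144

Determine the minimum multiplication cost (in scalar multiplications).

13062

Adjacent pairs: AB = 7·61·6 = 2562; BC = 61·6·10 = 3660; CD = 6·10·144 = 8640.
Length 3: A..C: k=1: 0+3660+7·61·10=7930; k=2: 2562+0+7·6·10=2982 → min 2982 | B..D: k=2: 0+8640+61·6·144=61344; k=3: 3660+0+61·10·144=91500 → min 61344.
Length 4: A..D: k=1: 0+61344+7·61·144=122832; k=2: 2562+8640+7·6·144=17250; k=3: 2982+0+7·10·144=13062 → min 13062.
Optimal order: (((AB)C)D) with cost 13062.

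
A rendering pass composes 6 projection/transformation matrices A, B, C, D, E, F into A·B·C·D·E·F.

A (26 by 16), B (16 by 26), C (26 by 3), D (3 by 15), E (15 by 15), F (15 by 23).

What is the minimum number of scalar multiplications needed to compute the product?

Adjacent pairs: AB = 26·16·26 = 10816; BC = 16·26·3 = 1248; CD = 26·3·15 = 1170; DE = 3·15·15 = 675; EF = 15·15·23 = 5175.
Length 3: A..C: k=1: 0+1248+26·16·3=2496; k=2: 10816+0+26·26·3=12844 → min 2496 | B..D: k=2: 0+1170+16·26·15=7410; k=3: 1248+0+16·3·15=1968 → min 1968 | C..E: k=3: 0+675+26·3·15=1845; k=4: 1170+0+26·15·15=7020 → min 1845 | D..F: k=4: 0+5175+3·15·23=6210; k=5: 675+0+3·15·23=1710 → min 1710.
Length 4: A..D: k=1: 0+1968+26·16·15=8208; k=2: 10816+1170+26·26·15=22126; k=3: 2496+0+26·3·15=3666 → min 3666 | B..E: k=2: 0+1845+16·26·15=8085; k=3: 1248+675+16·3·15=2643; k=4: 1968+0+16·15·15=5568 → min 2643 | C..F: k=3: 0+1710+26·3·23=3504; k=4: 1170+5175+26·15·23=15315; k=5: 1845+0+26·15·23=10815 → min 3504.
Length 5: A..E: k=1: 0+2643+26·16·15=8883; k=2: 10816+1845+26·26·15=22801; k=3: 2496+675+26·3·15=4341; k=4: 3666+0+26·15·15=9516 → min 4341 | B..F: k=2: 0+3504+16·26·23=13072; k=3: 1248+1710+16·3·23=4062; k=4: 1968+5175+16·15·23=12663; k=5: 2643+0+16·15·23=8163 → min 4062.
Length 6: A..F: k=1: 0+4062+26·16·23=13630; k=2: 10816+3504+26·26·23=29868; k=3: 2496+1710+26·3·23=6000; k=4: 3666+5175+26·15·23=17811; k=5: 4341+0+26·15·23=13311 → min 6000.
Optimal order: ((A·(B·C))·((D·E)·F)) with cost 6000.

6000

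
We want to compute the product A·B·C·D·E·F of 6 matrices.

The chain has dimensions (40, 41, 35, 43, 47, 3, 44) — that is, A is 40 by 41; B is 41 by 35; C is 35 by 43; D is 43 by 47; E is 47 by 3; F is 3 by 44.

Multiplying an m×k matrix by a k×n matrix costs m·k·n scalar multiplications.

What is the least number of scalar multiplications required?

Adjacent pairs: AB = 40·41·35 = 57400; BC = 41·35·43 = 61705; CD = 35·43·47 = 70735; DE = 43·47·3 = 6063; EF = 47·3·44 = 6204.
Length 3: A..C: k=1: 0+61705+40·41·43=132225; k=2: 57400+0+40·35·43=117600 → min 117600 | B..D: k=2: 0+70735+41·35·47=138180; k=3: 61705+0+41·43·47=144566 → min 138180 | C..E: k=3: 0+6063+35·43·3=10578; k=4: 70735+0+35·47·3=75670 → min 10578 | D..F: k=4: 0+6204+43·47·44=95128; k=5: 6063+0+43·3·44=11739 → min 11739.
Length 4: A..D: k=1: 0+138180+40·41·47=215260; k=2: 57400+70735+40·35·47=193935; k=3: 117600+0+40·43·47=198440 → min 193935 | B..E: k=2: 0+10578+41·35·3=14883; k=3: 61705+6063+41·43·3=73057; k=4: 138180+0+41·47·3=143961 → min 14883 | C..F: k=3: 0+11739+35·43·44=77959; k=4: 70735+6204+35·47·44=149319; k=5: 10578+0+35·3·44=15198 → min 15198.
Length 5: A..E: k=1: 0+14883+40·41·3=19803; k=2: 57400+10578+40·35·3=72178; k=3: 117600+6063+40·43·3=128823; k=4: 193935+0+40·47·3=199575 → min 19803 | B..F: k=2: 0+15198+41·35·44=78338; k=3: 61705+11739+41·43·44=151016; k=4: 138180+6204+41·47·44=229172; k=5: 14883+0+41·3·44=20295 → min 20295.
Length 6: A..F: k=1: 0+20295+40·41·44=92455; k=2: 57400+15198+40·35·44=134198; k=3: 117600+11739+40·43·44=205019; k=4: 193935+6204+40·47·44=282859; k=5: 19803+0+40·3·44=25083 → min 25083.
Optimal order: ((A·(B·(C·(D·E))))·F) with cost 25083.

25083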